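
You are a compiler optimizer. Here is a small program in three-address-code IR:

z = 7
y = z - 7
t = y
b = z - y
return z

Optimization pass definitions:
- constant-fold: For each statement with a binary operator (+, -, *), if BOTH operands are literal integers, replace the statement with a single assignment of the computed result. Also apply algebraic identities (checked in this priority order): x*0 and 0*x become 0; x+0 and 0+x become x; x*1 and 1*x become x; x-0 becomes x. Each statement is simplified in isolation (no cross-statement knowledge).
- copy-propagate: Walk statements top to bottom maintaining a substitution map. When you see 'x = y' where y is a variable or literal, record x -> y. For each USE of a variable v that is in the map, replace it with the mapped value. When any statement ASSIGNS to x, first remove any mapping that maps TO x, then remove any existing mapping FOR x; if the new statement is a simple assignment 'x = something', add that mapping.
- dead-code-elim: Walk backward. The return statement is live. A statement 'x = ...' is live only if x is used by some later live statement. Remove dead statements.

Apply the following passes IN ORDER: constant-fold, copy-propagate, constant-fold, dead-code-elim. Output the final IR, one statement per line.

Initial IR:
  z = 7
  y = z - 7
  t = y
  b = z - y
  return z
After constant-fold (5 stmts):
  z = 7
  y = z - 7
  t = y
  b = z - y
  return z
After copy-propagate (5 stmts):
  z = 7
  y = 7 - 7
  t = y
  b = 7 - y
  return 7
After constant-fold (5 stmts):
  z = 7
  y = 0
  t = y
  b = 7 - y
  return 7
After dead-code-elim (1 stmts):
  return 7

Answer: return 7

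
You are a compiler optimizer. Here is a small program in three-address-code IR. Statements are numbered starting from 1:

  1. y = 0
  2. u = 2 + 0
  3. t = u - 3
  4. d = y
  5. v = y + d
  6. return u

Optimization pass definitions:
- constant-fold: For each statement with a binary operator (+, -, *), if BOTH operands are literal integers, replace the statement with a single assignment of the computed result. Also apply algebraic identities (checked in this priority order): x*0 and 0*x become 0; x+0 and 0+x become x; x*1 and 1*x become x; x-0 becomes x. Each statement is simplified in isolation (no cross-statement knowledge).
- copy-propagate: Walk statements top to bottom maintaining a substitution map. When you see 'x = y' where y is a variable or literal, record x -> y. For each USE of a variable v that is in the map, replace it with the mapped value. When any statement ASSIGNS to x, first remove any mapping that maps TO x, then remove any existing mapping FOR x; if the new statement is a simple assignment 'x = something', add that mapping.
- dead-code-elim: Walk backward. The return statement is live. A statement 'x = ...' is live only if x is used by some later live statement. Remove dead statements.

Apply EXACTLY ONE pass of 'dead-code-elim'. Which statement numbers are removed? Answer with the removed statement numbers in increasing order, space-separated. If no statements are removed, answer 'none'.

Backward liveness scan:
Stmt 1 'y = 0': DEAD (y not in live set [])
Stmt 2 'u = 2 + 0': KEEP (u is live); live-in = []
Stmt 3 't = u - 3': DEAD (t not in live set ['u'])
Stmt 4 'd = y': DEAD (d not in live set ['u'])
Stmt 5 'v = y + d': DEAD (v not in live set ['u'])
Stmt 6 'return u': KEEP (return); live-in = ['u']
Removed statement numbers: [1, 3, 4, 5]
Surviving IR:
  u = 2 + 0
  return u

Answer: 1 3 4 5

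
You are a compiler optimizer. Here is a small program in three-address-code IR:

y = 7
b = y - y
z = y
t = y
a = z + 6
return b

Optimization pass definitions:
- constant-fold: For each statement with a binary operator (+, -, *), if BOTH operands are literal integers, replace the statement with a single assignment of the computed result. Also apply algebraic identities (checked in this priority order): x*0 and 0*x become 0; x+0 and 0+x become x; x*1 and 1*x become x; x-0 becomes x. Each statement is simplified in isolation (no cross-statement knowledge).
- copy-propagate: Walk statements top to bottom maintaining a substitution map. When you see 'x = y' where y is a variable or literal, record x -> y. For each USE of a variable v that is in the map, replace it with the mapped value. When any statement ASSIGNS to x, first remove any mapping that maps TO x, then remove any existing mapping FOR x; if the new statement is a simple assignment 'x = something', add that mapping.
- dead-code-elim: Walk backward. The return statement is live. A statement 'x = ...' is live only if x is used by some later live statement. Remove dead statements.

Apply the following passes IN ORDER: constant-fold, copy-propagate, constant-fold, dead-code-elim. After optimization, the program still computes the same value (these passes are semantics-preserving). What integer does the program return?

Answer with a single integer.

Answer: 0

Derivation:
Initial IR:
  y = 7
  b = y - y
  z = y
  t = y
  a = z + 6
  return b
After constant-fold (6 stmts):
  y = 7
  b = y - y
  z = y
  t = y
  a = z + 6
  return b
After copy-propagate (6 stmts):
  y = 7
  b = 7 - 7
  z = 7
  t = 7
  a = 7 + 6
  return b
After constant-fold (6 stmts):
  y = 7
  b = 0
  z = 7
  t = 7
  a = 13
  return b
After dead-code-elim (2 stmts):
  b = 0
  return b
Evaluate:
  y = 7  =>  y = 7
  b = y - y  =>  b = 0
  z = y  =>  z = 7
  t = y  =>  t = 7
  a = z + 6  =>  a = 13
  return b = 0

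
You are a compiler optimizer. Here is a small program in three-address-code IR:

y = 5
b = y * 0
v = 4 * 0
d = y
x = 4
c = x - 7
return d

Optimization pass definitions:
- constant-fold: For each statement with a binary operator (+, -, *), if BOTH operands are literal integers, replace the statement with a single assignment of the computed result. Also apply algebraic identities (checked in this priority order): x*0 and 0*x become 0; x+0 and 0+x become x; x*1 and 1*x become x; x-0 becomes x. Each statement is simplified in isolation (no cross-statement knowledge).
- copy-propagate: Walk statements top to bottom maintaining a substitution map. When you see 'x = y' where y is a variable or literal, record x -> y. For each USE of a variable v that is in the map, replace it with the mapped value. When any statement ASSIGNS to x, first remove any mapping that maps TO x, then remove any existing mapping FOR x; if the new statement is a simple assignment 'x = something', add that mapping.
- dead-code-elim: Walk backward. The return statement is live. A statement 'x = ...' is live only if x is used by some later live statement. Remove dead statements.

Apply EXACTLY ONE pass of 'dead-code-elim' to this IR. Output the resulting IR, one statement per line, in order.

Answer: y = 5
d = y
return d

Derivation:
Applying dead-code-elim statement-by-statement:
  [7] return d  -> KEEP (return); live=['d']
  [6] c = x - 7  -> DEAD (c not live)
  [5] x = 4  -> DEAD (x not live)
  [4] d = y  -> KEEP; live=['y']
  [3] v = 4 * 0  -> DEAD (v not live)
  [2] b = y * 0  -> DEAD (b not live)
  [1] y = 5  -> KEEP; live=[]
Result (3 stmts):
  y = 5
  d = y
  return d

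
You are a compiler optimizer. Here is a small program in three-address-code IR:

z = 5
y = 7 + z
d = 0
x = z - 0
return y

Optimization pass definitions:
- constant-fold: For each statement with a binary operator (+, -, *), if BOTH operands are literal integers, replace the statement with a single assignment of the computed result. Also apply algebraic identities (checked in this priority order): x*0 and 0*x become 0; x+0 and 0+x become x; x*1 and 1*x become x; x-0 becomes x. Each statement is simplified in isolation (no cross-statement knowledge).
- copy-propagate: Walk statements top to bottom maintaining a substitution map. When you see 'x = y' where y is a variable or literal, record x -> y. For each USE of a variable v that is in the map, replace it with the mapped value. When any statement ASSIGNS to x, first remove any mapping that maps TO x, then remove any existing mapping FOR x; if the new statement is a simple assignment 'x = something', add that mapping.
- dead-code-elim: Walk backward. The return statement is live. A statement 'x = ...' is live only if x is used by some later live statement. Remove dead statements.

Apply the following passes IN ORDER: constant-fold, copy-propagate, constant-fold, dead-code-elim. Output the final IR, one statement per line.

Initial IR:
  z = 5
  y = 7 + z
  d = 0
  x = z - 0
  return y
After constant-fold (5 stmts):
  z = 5
  y = 7 + z
  d = 0
  x = z
  return y
After copy-propagate (5 stmts):
  z = 5
  y = 7 + 5
  d = 0
  x = 5
  return y
After constant-fold (5 stmts):
  z = 5
  y = 12
  d = 0
  x = 5
  return y
After dead-code-elim (2 stmts):
  y = 12
  return y

Answer: y = 12
return y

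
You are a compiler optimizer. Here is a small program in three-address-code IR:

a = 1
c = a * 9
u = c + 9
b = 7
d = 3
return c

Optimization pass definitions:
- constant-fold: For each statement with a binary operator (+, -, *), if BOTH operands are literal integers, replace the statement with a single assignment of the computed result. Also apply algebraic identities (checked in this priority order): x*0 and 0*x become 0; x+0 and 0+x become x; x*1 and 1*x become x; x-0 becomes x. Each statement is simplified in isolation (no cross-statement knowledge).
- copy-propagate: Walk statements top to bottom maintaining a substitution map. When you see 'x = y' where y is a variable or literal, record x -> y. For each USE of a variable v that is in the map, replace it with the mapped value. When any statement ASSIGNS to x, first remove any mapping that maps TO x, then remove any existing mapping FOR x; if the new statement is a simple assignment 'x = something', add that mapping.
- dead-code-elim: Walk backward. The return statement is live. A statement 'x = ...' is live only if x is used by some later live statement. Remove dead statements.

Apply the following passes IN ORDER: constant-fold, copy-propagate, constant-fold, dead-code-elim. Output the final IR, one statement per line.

Initial IR:
  a = 1
  c = a * 9
  u = c + 9
  b = 7
  d = 3
  return c
After constant-fold (6 stmts):
  a = 1
  c = a * 9
  u = c + 9
  b = 7
  d = 3
  return c
After copy-propagate (6 stmts):
  a = 1
  c = 1 * 9
  u = c + 9
  b = 7
  d = 3
  return c
After constant-fold (6 stmts):
  a = 1
  c = 9
  u = c + 9
  b = 7
  d = 3
  return c
After dead-code-elim (2 stmts):
  c = 9
  return c

Answer: c = 9
return c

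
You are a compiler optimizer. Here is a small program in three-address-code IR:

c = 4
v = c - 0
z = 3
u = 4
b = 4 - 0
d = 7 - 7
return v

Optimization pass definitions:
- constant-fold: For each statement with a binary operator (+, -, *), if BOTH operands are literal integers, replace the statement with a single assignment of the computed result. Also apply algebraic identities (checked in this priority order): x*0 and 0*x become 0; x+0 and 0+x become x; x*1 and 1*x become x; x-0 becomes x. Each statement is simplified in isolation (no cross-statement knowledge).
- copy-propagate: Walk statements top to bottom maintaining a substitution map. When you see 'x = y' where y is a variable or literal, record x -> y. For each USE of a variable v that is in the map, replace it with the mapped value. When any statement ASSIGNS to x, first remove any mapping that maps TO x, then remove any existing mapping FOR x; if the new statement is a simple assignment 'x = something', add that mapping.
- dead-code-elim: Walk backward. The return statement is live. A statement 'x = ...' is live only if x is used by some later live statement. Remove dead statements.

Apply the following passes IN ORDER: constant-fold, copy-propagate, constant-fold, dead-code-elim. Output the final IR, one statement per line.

Answer: return 4

Derivation:
Initial IR:
  c = 4
  v = c - 0
  z = 3
  u = 4
  b = 4 - 0
  d = 7 - 7
  return v
After constant-fold (7 stmts):
  c = 4
  v = c
  z = 3
  u = 4
  b = 4
  d = 0
  return v
After copy-propagate (7 stmts):
  c = 4
  v = 4
  z = 3
  u = 4
  b = 4
  d = 0
  return 4
After constant-fold (7 stmts):
  c = 4
  v = 4
  z = 3
  u = 4
  b = 4
  d = 0
  return 4
After dead-code-elim (1 stmts):
  return 4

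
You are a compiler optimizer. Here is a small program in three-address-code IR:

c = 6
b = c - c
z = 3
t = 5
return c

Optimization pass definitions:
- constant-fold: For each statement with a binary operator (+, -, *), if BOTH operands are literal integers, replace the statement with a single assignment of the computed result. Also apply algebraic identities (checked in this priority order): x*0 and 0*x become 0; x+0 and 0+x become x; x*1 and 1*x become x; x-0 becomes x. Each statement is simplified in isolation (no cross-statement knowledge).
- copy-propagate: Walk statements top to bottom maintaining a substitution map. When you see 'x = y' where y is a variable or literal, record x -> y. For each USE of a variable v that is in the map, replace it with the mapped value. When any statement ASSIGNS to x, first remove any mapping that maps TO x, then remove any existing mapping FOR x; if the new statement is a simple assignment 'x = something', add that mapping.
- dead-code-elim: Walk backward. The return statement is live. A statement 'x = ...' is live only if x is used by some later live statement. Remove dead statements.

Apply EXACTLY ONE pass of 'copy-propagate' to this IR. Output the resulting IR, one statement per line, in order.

Answer: c = 6
b = 6 - 6
z = 3
t = 5
return 6

Derivation:
Applying copy-propagate statement-by-statement:
  [1] c = 6  (unchanged)
  [2] b = c - c  -> b = 6 - 6
  [3] z = 3  (unchanged)
  [4] t = 5  (unchanged)
  [5] return c  -> return 6
Result (5 stmts):
  c = 6
  b = 6 - 6
  z = 3
  t = 5
  return 6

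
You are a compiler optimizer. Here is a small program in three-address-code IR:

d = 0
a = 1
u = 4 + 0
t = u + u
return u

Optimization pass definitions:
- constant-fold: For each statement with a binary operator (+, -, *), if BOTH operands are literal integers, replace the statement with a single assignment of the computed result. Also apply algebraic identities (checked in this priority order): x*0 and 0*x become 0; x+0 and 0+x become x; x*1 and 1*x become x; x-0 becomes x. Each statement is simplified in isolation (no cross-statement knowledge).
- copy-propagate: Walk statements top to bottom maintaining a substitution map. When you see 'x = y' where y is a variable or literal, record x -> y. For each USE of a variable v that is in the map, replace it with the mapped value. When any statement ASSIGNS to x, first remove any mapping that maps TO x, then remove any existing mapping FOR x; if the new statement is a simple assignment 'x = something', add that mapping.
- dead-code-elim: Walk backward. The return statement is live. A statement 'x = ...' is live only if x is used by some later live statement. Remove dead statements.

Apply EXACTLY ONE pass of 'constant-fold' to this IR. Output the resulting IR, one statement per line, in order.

Applying constant-fold statement-by-statement:
  [1] d = 0  (unchanged)
  [2] a = 1  (unchanged)
  [3] u = 4 + 0  -> u = 4
  [4] t = u + u  (unchanged)
  [5] return u  (unchanged)
Result (5 stmts):
  d = 0
  a = 1
  u = 4
  t = u + u
  return u

Answer: d = 0
a = 1
u = 4
t = u + u
return u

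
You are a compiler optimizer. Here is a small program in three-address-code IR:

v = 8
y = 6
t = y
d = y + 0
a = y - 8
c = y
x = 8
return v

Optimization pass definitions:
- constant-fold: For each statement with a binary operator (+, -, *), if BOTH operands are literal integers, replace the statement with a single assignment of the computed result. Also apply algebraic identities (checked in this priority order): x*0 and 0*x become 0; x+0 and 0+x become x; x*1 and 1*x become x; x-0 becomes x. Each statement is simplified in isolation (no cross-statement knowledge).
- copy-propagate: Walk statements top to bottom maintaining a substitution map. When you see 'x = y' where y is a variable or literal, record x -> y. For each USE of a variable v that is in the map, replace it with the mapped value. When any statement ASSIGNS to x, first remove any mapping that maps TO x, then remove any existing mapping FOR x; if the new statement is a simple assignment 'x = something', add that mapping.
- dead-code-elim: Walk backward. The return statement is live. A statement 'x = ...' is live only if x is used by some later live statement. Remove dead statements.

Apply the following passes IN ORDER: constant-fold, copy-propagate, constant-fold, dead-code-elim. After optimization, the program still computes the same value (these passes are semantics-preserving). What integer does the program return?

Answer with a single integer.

Initial IR:
  v = 8
  y = 6
  t = y
  d = y + 0
  a = y - 8
  c = y
  x = 8
  return v
After constant-fold (8 stmts):
  v = 8
  y = 6
  t = y
  d = y
  a = y - 8
  c = y
  x = 8
  return v
After copy-propagate (8 stmts):
  v = 8
  y = 6
  t = 6
  d = 6
  a = 6 - 8
  c = 6
  x = 8
  return 8
After constant-fold (8 stmts):
  v = 8
  y = 6
  t = 6
  d = 6
  a = -2
  c = 6
  x = 8
  return 8
After dead-code-elim (1 stmts):
  return 8
Evaluate:
  v = 8  =>  v = 8
  y = 6  =>  y = 6
  t = y  =>  t = 6
  d = y + 0  =>  d = 6
  a = y - 8  =>  a = -2
  c = y  =>  c = 6
  x = 8  =>  x = 8
  return v = 8

Answer: 8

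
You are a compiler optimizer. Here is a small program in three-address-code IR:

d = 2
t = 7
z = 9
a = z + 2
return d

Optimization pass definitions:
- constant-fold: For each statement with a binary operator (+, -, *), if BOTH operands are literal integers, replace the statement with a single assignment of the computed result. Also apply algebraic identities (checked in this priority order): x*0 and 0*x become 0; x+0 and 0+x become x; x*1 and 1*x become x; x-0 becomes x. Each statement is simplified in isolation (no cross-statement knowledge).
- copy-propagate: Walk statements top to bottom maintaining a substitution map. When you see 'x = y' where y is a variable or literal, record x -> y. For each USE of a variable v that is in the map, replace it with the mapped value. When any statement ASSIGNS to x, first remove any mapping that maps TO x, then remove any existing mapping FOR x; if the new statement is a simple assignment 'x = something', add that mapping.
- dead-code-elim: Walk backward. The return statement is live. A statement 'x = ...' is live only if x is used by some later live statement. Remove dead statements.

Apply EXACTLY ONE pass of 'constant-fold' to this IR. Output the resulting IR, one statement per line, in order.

Answer: d = 2
t = 7
z = 9
a = z + 2
return d

Derivation:
Applying constant-fold statement-by-statement:
  [1] d = 2  (unchanged)
  [2] t = 7  (unchanged)
  [3] z = 9  (unchanged)
  [4] a = z + 2  (unchanged)
  [5] return d  (unchanged)
Result (5 stmts):
  d = 2
  t = 7
  z = 9
  a = z + 2
  return d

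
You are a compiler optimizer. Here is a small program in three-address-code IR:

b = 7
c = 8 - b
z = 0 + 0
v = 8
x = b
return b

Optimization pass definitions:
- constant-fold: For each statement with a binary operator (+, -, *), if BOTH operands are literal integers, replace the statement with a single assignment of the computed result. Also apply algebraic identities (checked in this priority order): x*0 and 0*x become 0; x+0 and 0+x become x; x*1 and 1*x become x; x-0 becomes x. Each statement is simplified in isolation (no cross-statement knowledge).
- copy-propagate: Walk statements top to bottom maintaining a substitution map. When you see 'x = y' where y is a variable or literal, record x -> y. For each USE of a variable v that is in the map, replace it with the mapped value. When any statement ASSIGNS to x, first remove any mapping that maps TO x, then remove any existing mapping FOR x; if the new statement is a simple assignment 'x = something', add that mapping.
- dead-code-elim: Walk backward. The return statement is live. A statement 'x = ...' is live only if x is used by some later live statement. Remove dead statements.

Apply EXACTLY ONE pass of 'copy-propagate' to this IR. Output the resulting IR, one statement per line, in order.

Applying copy-propagate statement-by-statement:
  [1] b = 7  (unchanged)
  [2] c = 8 - b  -> c = 8 - 7
  [3] z = 0 + 0  (unchanged)
  [4] v = 8  (unchanged)
  [5] x = b  -> x = 7
  [6] return b  -> return 7
Result (6 stmts):
  b = 7
  c = 8 - 7
  z = 0 + 0
  v = 8
  x = 7
  return 7

Answer: b = 7
c = 8 - 7
z = 0 + 0
v = 8
x = 7
return 7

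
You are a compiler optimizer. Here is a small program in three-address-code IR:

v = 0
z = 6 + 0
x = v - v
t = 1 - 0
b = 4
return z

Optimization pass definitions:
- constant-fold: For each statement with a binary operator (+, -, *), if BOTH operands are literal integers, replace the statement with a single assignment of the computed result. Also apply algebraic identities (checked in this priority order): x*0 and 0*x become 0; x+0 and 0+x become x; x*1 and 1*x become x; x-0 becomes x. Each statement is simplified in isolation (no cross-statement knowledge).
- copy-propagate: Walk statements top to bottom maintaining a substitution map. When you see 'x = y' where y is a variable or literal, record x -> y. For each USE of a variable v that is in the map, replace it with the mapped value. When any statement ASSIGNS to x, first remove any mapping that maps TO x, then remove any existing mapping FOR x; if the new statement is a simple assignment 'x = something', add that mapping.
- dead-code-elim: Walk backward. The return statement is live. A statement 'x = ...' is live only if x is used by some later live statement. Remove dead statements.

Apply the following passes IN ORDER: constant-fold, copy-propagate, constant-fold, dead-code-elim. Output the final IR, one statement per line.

Answer: return 6

Derivation:
Initial IR:
  v = 0
  z = 6 + 0
  x = v - v
  t = 1 - 0
  b = 4
  return z
After constant-fold (6 stmts):
  v = 0
  z = 6
  x = v - v
  t = 1
  b = 4
  return z
After copy-propagate (6 stmts):
  v = 0
  z = 6
  x = 0 - 0
  t = 1
  b = 4
  return 6
After constant-fold (6 stmts):
  v = 0
  z = 6
  x = 0
  t = 1
  b = 4
  return 6
After dead-code-elim (1 stmts):
  return 6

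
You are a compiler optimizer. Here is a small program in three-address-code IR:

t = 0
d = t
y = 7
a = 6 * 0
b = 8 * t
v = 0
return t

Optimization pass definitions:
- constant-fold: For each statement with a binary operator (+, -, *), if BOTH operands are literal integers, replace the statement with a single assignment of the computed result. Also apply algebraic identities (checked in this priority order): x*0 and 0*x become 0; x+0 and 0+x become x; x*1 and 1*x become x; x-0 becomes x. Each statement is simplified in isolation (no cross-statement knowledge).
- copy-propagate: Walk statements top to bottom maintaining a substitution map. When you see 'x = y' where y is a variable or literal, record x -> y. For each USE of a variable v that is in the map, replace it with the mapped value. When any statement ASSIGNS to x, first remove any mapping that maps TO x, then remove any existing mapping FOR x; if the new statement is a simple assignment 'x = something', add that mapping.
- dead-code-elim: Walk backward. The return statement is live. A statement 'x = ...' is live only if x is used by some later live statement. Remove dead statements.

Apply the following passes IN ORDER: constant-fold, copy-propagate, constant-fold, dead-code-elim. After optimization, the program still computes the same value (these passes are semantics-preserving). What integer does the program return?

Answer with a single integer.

Initial IR:
  t = 0
  d = t
  y = 7
  a = 6 * 0
  b = 8 * t
  v = 0
  return t
After constant-fold (7 stmts):
  t = 0
  d = t
  y = 7
  a = 0
  b = 8 * t
  v = 0
  return t
After copy-propagate (7 stmts):
  t = 0
  d = 0
  y = 7
  a = 0
  b = 8 * 0
  v = 0
  return 0
After constant-fold (7 stmts):
  t = 0
  d = 0
  y = 7
  a = 0
  b = 0
  v = 0
  return 0
After dead-code-elim (1 stmts):
  return 0
Evaluate:
  t = 0  =>  t = 0
  d = t  =>  d = 0
  y = 7  =>  y = 7
  a = 6 * 0  =>  a = 0
  b = 8 * t  =>  b = 0
  v = 0  =>  v = 0
  return t = 0

Answer: 0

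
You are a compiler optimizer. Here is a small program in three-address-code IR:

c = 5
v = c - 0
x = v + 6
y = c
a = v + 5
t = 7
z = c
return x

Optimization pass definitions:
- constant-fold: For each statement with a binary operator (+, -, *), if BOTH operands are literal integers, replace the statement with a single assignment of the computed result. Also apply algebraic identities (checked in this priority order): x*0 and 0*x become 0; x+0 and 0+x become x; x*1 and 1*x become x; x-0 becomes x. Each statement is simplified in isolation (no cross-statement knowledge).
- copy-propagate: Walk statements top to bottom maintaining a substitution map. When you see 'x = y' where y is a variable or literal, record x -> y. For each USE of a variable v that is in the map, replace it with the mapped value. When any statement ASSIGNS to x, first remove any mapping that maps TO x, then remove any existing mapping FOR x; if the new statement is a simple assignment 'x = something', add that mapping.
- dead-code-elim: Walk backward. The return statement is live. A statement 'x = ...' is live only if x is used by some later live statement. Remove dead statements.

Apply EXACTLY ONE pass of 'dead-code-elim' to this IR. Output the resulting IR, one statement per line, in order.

Applying dead-code-elim statement-by-statement:
  [8] return x  -> KEEP (return); live=['x']
  [7] z = c  -> DEAD (z not live)
  [6] t = 7  -> DEAD (t not live)
  [5] a = v + 5  -> DEAD (a not live)
  [4] y = c  -> DEAD (y not live)
  [3] x = v + 6  -> KEEP; live=['v']
  [2] v = c - 0  -> KEEP; live=['c']
  [1] c = 5  -> KEEP; live=[]
Result (4 stmts):
  c = 5
  v = c - 0
  x = v + 6
  return x

Answer: c = 5
v = c - 0
x = v + 6
return x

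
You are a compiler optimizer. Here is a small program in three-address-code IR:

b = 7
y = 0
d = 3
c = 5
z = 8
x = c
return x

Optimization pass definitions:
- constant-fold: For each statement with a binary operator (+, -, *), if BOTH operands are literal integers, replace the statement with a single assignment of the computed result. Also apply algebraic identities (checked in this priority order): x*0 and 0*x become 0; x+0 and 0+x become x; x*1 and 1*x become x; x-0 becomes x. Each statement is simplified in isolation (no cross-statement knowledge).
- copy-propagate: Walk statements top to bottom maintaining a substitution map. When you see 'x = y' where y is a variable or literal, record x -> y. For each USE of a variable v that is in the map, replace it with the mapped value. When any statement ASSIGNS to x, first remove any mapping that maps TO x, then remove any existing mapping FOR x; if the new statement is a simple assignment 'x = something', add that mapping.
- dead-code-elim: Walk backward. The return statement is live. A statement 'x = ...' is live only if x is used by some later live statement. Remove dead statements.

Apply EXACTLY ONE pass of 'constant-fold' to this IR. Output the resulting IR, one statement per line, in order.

Applying constant-fold statement-by-statement:
  [1] b = 7  (unchanged)
  [2] y = 0  (unchanged)
  [3] d = 3  (unchanged)
  [4] c = 5  (unchanged)
  [5] z = 8  (unchanged)
  [6] x = c  (unchanged)
  [7] return x  (unchanged)
Result (7 stmts):
  b = 7
  y = 0
  d = 3
  c = 5
  z = 8
  x = c
  return x

Answer: b = 7
y = 0
d = 3
c = 5
z = 8
x = c
return x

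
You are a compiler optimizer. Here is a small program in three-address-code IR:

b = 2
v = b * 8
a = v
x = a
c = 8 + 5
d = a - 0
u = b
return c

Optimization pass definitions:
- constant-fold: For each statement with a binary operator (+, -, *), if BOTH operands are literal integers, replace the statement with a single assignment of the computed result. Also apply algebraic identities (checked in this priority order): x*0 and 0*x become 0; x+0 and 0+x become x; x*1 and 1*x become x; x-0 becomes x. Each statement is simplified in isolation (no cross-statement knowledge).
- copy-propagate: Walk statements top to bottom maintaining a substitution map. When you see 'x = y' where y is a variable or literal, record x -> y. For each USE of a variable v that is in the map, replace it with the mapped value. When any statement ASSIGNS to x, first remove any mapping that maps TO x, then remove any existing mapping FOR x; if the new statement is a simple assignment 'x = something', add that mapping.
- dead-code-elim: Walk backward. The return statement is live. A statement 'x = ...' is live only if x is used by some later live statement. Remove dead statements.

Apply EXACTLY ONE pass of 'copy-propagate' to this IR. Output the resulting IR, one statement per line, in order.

Answer: b = 2
v = 2 * 8
a = v
x = v
c = 8 + 5
d = v - 0
u = 2
return c

Derivation:
Applying copy-propagate statement-by-statement:
  [1] b = 2  (unchanged)
  [2] v = b * 8  -> v = 2 * 8
  [3] a = v  (unchanged)
  [4] x = a  -> x = v
  [5] c = 8 + 5  (unchanged)
  [6] d = a - 0  -> d = v - 0
  [7] u = b  -> u = 2
  [8] return c  (unchanged)
Result (8 stmts):
  b = 2
  v = 2 * 8
  a = v
  x = v
  c = 8 + 5
  d = v - 0
  u = 2
  return c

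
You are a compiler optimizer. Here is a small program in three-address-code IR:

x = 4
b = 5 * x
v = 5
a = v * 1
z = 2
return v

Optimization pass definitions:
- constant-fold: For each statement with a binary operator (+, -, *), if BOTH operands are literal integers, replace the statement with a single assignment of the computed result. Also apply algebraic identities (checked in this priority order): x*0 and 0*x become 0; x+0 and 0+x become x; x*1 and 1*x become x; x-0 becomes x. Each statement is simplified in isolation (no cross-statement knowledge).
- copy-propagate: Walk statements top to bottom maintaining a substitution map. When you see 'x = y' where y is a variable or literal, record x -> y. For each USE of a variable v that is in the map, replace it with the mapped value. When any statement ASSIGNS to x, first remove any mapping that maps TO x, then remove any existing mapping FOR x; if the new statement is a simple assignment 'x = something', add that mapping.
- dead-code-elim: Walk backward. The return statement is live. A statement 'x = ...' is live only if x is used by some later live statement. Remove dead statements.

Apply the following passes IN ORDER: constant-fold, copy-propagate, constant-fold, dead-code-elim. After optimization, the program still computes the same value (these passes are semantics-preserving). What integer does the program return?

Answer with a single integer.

Answer: 5

Derivation:
Initial IR:
  x = 4
  b = 5 * x
  v = 5
  a = v * 1
  z = 2
  return v
After constant-fold (6 stmts):
  x = 4
  b = 5 * x
  v = 5
  a = v
  z = 2
  return v
After copy-propagate (6 stmts):
  x = 4
  b = 5 * 4
  v = 5
  a = 5
  z = 2
  return 5
After constant-fold (6 stmts):
  x = 4
  b = 20
  v = 5
  a = 5
  z = 2
  return 5
After dead-code-elim (1 stmts):
  return 5
Evaluate:
  x = 4  =>  x = 4
  b = 5 * x  =>  b = 20
  v = 5  =>  v = 5
  a = v * 1  =>  a = 5
  z = 2  =>  z = 2
  return v = 5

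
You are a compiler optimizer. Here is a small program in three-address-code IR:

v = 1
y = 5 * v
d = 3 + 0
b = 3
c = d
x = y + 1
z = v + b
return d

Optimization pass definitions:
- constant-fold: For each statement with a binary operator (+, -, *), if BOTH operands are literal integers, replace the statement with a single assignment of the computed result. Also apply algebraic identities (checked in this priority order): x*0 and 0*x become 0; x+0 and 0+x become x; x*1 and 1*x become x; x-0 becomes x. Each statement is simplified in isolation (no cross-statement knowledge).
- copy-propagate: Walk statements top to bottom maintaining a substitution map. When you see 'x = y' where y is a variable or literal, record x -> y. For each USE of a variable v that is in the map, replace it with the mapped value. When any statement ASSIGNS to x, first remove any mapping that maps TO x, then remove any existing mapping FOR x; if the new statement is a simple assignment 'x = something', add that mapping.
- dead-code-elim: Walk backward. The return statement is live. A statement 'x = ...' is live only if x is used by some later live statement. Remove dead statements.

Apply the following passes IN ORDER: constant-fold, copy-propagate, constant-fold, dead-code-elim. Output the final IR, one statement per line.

Answer: return 3

Derivation:
Initial IR:
  v = 1
  y = 5 * v
  d = 3 + 0
  b = 3
  c = d
  x = y + 1
  z = v + b
  return d
After constant-fold (8 stmts):
  v = 1
  y = 5 * v
  d = 3
  b = 3
  c = d
  x = y + 1
  z = v + b
  return d
After copy-propagate (8 stmts):
  v = 1
  y = 5 * 1
  d = 3
  b = 3
  c = 3
  x = y + 1
  z = 1 + 3
  return 3
After constant-fold (8 stmts):
  v = 1
  y = 5
  d = 3
  b = 3
  c = 3
  x = y + 1
  z = 4
  return 3
After dead-code-elim (1 stmts):
  return 3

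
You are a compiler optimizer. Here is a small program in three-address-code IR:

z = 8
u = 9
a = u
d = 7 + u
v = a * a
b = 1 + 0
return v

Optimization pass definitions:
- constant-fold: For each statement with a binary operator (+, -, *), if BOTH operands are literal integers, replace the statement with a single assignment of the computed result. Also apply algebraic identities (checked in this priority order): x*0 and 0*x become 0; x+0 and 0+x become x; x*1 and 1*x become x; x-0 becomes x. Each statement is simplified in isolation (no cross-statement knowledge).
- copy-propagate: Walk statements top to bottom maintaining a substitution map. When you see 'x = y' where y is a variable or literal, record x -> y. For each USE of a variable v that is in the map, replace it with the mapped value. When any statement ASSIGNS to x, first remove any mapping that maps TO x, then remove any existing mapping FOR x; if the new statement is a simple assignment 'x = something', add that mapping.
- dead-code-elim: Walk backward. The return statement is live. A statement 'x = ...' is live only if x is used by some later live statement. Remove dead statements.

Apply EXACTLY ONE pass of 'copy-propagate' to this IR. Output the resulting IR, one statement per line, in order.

Answer: z = 8
u = 9
a = 9
d = 7 + 9
v = 9 * 9
b = 1 + 0
return v

Derivation:
Applying copy-propagate statement-by-statement:
  [1] z = 8  (unchanged)
  [2] u = 9  (unchanged)
  [3] a = u  -> a = 9
  [4] d = 7 + u  -> d = 7 + 9
  [5] v = a * a  -> v = 9 * 9
  [6] b = 1 + 0  (unchanged)
  [7] return v  (unchanged)
Result (7 stmts):
  z = 8
  u = 9
  a = 9
  d = 7 + 9
  v = 9 * 9
  b = 1 + 0
  return v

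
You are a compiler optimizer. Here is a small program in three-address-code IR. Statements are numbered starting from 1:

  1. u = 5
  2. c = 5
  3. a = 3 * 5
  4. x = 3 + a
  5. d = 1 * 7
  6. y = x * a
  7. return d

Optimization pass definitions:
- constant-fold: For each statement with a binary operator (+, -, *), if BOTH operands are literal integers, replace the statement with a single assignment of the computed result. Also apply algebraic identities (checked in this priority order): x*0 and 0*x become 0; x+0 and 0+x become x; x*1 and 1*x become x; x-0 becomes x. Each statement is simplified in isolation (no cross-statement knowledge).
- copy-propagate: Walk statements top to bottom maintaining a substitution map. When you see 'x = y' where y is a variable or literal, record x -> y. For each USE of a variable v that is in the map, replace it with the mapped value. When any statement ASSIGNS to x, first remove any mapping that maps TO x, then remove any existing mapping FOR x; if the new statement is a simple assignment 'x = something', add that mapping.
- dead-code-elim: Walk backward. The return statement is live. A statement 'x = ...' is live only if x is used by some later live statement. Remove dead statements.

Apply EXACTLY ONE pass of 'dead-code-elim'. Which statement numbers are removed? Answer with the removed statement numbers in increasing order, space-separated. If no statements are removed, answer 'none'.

Answer: 1 2 3 4 6

Derivation:
Backward liveness scan:
Stmt 1 'u = 5': DEAD (u not in live set [])
Stmt 2 'c = 5': DEAD (c not in live set [])
Stmt 3 'a = 3 * 5': DEAD (a not in live set [])
Stmt 4 'x = 3 + a': DEAD (x not in live set [])
Stmt 5 'd = 1 * 7': KEEP (d is live); live-in = []
Stmt 6 'y = x * a': DEAD (y not in live set ['d'])
Stmt 7 'return d': KEEP (return); live-in = ['d']
Removed statement numbers: [1, 2, 3, 4, 6]
Surviving IR:
  d = 1 * 7
  return d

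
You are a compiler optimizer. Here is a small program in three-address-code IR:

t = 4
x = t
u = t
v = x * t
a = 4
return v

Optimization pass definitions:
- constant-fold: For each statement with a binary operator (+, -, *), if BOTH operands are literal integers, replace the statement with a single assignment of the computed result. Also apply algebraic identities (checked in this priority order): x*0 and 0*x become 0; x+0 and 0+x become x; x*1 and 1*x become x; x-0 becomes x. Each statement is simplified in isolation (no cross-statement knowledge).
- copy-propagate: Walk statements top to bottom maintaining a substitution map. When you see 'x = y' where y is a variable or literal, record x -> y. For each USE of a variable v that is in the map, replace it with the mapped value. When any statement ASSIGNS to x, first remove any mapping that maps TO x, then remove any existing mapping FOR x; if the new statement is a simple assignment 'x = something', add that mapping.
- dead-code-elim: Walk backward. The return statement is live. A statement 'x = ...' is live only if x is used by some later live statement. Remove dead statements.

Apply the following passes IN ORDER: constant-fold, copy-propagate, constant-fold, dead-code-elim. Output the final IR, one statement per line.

Answer: v = 16
return v

Derivation:
Initial IR:
  t = 4
  x = t
  u = t
  v = x * t
  a = 4
  return v
After constant-fold (6 stmts):
  t = 4
  x = t
  u = t
  v = x * t
  a = 4
  return v
After copy-propagate (6 stmts):
  t = 4
  x = 4
  u = 4
  v = 4 * 4
  a = 4
  return v
After constant-fold (6 stmts):
  t = 4
  x = 4
  u = 4
  v = 16
  a = 4
  return v
After dead-code-elim (2 stmts):
  v = 16
  return v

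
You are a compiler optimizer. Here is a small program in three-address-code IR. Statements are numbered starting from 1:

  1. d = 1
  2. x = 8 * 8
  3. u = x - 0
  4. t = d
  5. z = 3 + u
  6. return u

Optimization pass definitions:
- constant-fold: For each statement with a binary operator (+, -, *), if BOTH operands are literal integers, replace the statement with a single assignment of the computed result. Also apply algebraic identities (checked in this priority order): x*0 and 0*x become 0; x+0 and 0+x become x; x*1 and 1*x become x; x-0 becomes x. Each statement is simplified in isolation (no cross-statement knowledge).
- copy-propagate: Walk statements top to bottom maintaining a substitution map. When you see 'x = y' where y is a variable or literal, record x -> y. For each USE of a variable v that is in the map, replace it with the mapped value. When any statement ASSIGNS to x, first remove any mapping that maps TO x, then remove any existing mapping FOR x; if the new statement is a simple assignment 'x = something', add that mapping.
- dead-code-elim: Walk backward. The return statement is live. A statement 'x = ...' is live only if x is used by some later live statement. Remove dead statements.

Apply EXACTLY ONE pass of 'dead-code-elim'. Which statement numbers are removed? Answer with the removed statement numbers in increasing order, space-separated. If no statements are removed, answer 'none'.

Backward liveness scan:
Stmt 1 'd = 1': DEAD (d not in live set [])
Stmt 2 'x = 8 * 8': KEEP (x is live); live-in = []
Stmt 3 'u = x - 0': KEEP (u is live); live-in = ['x']
Stmt 4 't = d': DEAD (t not in live set ['u'])
Stmt 5 'z = 3 + u': DEAD (z not in live set ['u'])
Stmt 6 'return u': KEEP (return); live-in = ['u']
Removed statement numbers: [1, 4, 5]
Surviving IR:
  x = 8 * 8
  u = x - 0
  return u

Answer: 1 4 5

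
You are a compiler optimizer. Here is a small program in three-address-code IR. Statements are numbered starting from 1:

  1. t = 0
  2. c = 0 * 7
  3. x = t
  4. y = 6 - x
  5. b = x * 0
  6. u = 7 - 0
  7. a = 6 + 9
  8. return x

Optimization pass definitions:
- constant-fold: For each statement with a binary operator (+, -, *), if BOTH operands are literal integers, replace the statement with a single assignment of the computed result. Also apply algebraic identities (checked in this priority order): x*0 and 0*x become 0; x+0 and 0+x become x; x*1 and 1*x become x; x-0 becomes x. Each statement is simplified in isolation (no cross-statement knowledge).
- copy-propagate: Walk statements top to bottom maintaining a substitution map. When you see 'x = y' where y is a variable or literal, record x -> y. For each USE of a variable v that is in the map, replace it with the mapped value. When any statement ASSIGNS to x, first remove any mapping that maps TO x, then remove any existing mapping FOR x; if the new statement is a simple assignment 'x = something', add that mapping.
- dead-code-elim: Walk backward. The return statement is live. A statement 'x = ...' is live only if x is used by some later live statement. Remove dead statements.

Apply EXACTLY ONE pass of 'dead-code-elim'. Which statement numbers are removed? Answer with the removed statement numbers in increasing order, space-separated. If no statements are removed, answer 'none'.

Answer: 2 4 5 6 7

Derivation:
Backward liveness scan:
Stmt 1 't = 0': KEEP (t is live); live-in = []
Stmt 2 'c = 0 * 7': DEAD (c not in live set ['t'])
Stmt 3 'x = t': KEEP (x is live); live-in = ['t']
Stmt 4 'y = 6 - x': DEAD (y not in live set ['x'])
Stmt 5 'b = x * 0': DEAD (b not in live set ['x'])
Stmt 6 'u = 7 - 0': DEAD (u not in live set ['x'])
Stmt 7 'a = 6 + 9': DEAD (a not in live set ['x'])
Stmt 8 'return x': KEEP (return); live-in = ['x']
Removed statement numbers: [2, 4, 5, 6, 7]
Surviving IR:
  t = 0
  x = t
  return x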